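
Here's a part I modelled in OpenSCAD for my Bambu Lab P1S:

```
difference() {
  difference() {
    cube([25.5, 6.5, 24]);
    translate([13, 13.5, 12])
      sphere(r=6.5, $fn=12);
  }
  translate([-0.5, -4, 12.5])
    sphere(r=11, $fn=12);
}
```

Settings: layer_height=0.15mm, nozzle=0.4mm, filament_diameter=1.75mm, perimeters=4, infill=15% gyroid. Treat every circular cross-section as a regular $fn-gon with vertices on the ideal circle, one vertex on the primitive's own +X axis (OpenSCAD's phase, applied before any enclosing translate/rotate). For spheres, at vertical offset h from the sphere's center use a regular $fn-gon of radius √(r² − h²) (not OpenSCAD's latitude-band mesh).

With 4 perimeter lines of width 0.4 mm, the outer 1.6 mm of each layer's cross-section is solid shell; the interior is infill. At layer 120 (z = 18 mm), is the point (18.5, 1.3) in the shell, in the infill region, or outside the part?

At z = 18 mm: the cube (footprint 25.5×6.5) is included at this height; the r=6.5 sphere at (13, 13.5) slices to a regular 12-gon of circumradius 2.500 (√(r²−h²) with h=6 from center); Subtracting the remaining from the first: starting from the 25.5×6.5 cube, the r=6.5 sphere at (13, 13.5) misses the remaining region (no effect) — 1 connected region; the r=11 sphere at (-0.5, -4) slices to a regular 12-gon of circumradius 9.526 (√(r²−h²) with h=5.5 from center); Subtracting the remaining from the first: starting from the result so far, the r=11 sphere at (-0.5, -4) partially overlaps it — only the 29.37 mm² overlap (of its 272.25 mm²) is removed, clipping the outline — 1 connected region. Overall, the cross-section is a single solid region. The nearest boundary edge runs (25.50, 0.00)→(7.95, 0.00); distance from the point to it = 1.30 mm. The point is inside the cross-section, 1.30 mm from the nearest boundary — within the 1.6 mm shell band (4 × 0.4).

shell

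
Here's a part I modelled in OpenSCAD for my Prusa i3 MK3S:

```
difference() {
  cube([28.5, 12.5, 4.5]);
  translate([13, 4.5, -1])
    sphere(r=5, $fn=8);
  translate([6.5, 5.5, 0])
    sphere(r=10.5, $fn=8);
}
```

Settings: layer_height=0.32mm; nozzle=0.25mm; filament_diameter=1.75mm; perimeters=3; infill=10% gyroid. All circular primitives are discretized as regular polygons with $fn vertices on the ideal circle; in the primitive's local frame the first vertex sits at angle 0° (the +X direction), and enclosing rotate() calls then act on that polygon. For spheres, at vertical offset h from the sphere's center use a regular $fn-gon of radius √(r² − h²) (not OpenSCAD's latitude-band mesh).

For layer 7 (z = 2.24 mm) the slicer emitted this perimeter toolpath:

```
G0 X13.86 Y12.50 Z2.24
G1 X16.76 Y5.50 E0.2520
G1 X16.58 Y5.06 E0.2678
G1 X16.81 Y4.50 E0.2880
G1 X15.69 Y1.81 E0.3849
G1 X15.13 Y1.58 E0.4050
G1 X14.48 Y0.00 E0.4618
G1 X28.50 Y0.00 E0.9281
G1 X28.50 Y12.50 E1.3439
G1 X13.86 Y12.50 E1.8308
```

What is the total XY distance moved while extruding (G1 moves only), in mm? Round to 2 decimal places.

55.05 mm

Sum the Euclidean lengths of each G1 segment: total = 55.05 mm.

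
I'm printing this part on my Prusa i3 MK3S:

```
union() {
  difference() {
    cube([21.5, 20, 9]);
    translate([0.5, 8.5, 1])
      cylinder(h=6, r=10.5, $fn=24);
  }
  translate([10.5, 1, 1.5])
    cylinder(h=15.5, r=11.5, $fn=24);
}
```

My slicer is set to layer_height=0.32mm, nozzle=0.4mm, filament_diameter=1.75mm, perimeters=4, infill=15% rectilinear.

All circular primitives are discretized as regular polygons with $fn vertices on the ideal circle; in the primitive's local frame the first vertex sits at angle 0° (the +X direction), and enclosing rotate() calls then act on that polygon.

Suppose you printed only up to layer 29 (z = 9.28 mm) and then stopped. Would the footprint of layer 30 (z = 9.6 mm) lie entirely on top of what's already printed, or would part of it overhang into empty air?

entirely on top

Compare the two slices. At z = 9.28: the cube is not intersected at this z (z outside [0, 9]); the cylinder at (0.5, 8.5) is not intersected at this z (z outside [1, 7]); Taking the first minus the rest: the first operand is absent here, so nothing remains; the cylinder at (10.5, 1): section is a regular 24-gon, circumradius r=11.5 (area = (24/2)·11.500²·sin(360°/24) = 410.75 mm²); Merging all regions: only the r=11.5 cylinder at (10.5, 1) is present, so the union is just that shape — area = 410.75 mm². At z = 9.6: the cube is not intersected at this z (z outside [0, 9]); the cylinder at (0.5, 8.5) is absent (z outside [1, 7]); After the difference (first − rest): the first operand is absent here, so nothing remains; the r=11.5 cylinder at (10.5, 1) gives a regular 24-gon of circumradius 11.5 (constant along its height) (area = (24/2)·11.500²·sin(360°/24) = 410.75 mm²); Combining (union): only the r=11.5 cylinder at (10.5, 1) is present, so the union is just that shape — area = 410.75 mm². Checking containment: the cross-section at z = 9.6 is a subset of the cross-section at z = 9.28.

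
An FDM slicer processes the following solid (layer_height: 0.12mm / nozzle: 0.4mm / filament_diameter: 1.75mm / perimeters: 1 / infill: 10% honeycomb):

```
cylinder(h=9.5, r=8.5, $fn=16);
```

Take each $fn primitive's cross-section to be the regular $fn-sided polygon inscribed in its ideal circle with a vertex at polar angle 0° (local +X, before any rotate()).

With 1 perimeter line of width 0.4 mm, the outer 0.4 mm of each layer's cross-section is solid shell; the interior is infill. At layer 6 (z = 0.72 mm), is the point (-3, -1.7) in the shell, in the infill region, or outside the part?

At z = 0.72 mm: the r=8.5 cylinder contributes a regular 16-gon of circumradius 8.5. Overall, the cross-section is a single solid region. The nearest boundary edge runs (-7.85, -3.25)→(-6.01, -6.01); distance from the point to it = 4.90 mm. The point is inside the cross-section and 4.90 mm from the nearest boundary — more than the 0.4 mm shell width (1 × 0.4), so it's in the infill interior.

infill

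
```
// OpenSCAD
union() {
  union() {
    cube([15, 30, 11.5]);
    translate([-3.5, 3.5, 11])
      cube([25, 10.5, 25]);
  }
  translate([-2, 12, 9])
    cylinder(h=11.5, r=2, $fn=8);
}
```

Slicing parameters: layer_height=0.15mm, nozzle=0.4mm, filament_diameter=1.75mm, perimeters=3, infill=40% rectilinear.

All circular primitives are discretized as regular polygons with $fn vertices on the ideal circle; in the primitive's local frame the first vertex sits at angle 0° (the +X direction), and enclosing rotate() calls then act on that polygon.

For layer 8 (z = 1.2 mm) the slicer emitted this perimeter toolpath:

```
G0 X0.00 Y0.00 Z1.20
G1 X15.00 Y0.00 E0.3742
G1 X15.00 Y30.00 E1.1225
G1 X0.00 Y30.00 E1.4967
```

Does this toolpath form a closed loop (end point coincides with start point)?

no

Start point (G0): (0.00, 0.00). End point (last G1): the path does not return to the start — open.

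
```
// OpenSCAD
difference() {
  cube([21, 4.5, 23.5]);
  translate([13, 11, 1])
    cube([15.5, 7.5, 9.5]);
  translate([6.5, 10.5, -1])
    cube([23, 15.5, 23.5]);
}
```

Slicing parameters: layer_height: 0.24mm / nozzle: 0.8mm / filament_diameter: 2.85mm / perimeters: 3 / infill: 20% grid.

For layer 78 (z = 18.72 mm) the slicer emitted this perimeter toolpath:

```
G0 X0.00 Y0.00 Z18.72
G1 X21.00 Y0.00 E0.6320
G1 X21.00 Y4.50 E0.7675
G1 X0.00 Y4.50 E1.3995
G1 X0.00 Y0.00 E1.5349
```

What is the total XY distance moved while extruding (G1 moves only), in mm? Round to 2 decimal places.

51.00 mm

Sum the Euclidean lengths of each G1 segment: total = 51.00 mm.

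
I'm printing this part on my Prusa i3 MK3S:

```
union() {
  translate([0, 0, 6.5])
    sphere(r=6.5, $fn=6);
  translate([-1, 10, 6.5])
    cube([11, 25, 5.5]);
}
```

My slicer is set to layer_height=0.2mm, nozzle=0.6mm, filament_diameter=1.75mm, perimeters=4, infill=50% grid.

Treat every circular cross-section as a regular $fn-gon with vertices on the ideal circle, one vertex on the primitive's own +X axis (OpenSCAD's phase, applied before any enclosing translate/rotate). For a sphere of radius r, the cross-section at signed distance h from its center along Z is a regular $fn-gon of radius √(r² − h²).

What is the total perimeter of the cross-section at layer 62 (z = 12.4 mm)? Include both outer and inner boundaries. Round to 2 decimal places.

16.37 mm

At z = 12.4 mm: the r=6.5 sphere slices to a regular 6-gon of circumradius 2.728 (√(r²−h²) with h=5.9 from center) (perimeter = 2·6·2.728·sin(180°/6) = 16.37 mm); the cube at (-1, 10) is not intersected at this z (z outside [6.5, 12]); Combining (union): only the r=6.5 sphere is present, so the union is just that shape — boundary = 16.37 mm. Overall, the cross-section is a single solid region. Total boundary length (outer) = 16.37 mm.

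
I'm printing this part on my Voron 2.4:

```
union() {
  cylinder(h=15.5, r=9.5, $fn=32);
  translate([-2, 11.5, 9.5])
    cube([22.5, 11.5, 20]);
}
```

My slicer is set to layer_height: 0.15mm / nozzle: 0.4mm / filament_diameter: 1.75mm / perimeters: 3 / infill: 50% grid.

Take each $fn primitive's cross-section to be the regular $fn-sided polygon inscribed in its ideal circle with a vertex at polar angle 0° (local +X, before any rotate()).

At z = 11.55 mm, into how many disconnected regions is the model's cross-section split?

2

At z = 11.55 mm: the r=9.5 cylinder contributes a regular 32-gon of circumradius 9.5; the cube at (-2, 11.5) (footprint 22.5×11.5) is included at this height; Merging all regions: the 2 present regions are separate (no shared area or edge), so areas and boundary lengths simply add and each stays a separate island — 2 connected regions. The result has 2 disconnected regions.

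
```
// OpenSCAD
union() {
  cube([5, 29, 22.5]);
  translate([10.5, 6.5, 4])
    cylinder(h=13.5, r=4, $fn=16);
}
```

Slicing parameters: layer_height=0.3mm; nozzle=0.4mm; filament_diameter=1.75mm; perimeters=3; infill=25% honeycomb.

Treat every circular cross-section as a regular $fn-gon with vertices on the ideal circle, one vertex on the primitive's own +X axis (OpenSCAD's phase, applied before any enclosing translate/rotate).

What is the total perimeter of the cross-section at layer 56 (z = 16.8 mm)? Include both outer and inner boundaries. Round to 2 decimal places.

92.97 mm

At z = 16.8 mm: the cube is present — its section is the full 5×29 rectangle (perimeter 68.00 mm); the cylinder at (10.5, 6.5): section is a regular 16-gon, circumradius r=4 (perimeter = 2·16·4.000·sin(180°/16) = 24.97 mm); Taking the union: the 2 present regions are separate (no shared area or edge), so areas and boundary lengths simply add and each stays a separate island — boundary = 92.97 mm. Overall, the cross-section has 2 separate islands. Total boundary length (outer) = 92.97 mm.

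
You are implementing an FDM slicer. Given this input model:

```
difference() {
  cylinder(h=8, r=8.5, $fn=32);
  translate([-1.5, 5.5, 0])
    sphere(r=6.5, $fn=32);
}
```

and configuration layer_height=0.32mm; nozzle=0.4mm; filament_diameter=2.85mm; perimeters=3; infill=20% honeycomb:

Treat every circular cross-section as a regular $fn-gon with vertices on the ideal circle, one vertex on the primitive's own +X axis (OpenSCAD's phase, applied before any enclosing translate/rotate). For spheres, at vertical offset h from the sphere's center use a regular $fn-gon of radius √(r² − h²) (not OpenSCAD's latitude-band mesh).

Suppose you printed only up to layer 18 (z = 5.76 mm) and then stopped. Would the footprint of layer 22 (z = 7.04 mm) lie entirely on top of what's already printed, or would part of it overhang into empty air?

part overhangs

Compare the two slices. At z = 5.76: the r=8.5 cylinder contributes a regular 32-gon of circumradius 8.5 (area = (32/2)·8.500²·sin(360°/32) = 225.52 mm²); the r=6.5 sphere at (-1.5, 5.5) slices to a regular 32-gon of circumradius 3.012 (√(r²−h²) with h=5.76 from center) (area = (32/2)·3.012²·sin(360°/32) = 28.32 mm²); Subtracting the remaining from the first: starting from the r=8.5 cylinder (225.52 mm²), the r=6.5 sphere at (-1.5, 5.5) partially overlaps it — only the 27.88 mm² overlap (of its 28.32 mm²) is removed, clipping the outline — area = 197.64 mm². At z = 7.04: the cylinder: section is a regular 32-gon, circumradius r=8.5 (area = (32/2)·8.500²·sin(360°/32) = 225.52 mm²); the sphere at (-1.5, 5.5) is not intersected at this z (|z−center|=7.040 > r=6.5); After the difference (first − rest): none of the subtracted shapes is present at this height, so the r=8.5 cylinder is unchanged — area = 225.52 mm². Checking containment: at z = 7.04 the cross-section extends beyond the z = 5.76 cross-section by about 27.88 mm².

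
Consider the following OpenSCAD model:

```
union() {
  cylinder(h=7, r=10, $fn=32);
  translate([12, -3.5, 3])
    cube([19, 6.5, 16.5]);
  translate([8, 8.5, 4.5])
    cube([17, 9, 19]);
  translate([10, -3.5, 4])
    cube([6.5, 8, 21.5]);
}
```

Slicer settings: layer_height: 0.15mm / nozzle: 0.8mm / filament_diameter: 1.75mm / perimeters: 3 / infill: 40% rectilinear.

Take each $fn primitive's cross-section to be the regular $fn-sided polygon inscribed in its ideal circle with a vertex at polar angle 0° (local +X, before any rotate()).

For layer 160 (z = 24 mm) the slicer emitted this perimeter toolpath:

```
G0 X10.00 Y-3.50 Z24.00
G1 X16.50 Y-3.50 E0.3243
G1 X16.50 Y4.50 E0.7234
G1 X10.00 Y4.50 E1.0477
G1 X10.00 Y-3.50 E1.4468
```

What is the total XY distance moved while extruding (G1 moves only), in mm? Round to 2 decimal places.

Sum the Euclidean lengths of each G1 segment: total = 29.00 mm.

29.00 mm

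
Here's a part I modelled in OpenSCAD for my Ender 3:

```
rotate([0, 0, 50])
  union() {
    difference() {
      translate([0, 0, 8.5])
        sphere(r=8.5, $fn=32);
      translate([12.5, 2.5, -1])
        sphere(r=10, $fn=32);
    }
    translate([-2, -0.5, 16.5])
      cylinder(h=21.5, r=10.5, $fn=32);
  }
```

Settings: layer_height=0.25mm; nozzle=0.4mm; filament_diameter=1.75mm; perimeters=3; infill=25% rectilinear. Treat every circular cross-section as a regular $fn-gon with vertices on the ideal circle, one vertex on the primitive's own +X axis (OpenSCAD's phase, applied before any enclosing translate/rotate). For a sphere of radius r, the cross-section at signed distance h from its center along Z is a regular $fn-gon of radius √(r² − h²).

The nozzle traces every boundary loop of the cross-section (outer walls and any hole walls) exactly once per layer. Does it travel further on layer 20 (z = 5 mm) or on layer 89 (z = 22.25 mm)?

layer 89 (z = 22.25 mm)

Layer 20 (z = 5): the sphere: section is a regular 32-gon, circumradius = √(r²−h²) = √(8.5²−3.5²) = 7.746 (perimeter = 2·32·7.746·sin(180°/32) = 48.59 mm); the r=10 sphere at (12.5, 2.5) slices to a regular 32-gon of circumradius 8.000 (√(r²−h²) with h=6 from center) (perimeter = 2·32·8.000·sin(180°/32) = 50.18 mm); After the difference (first − rest): starting from the r=8.5 sphere, the r=10 sphere at (12.5, 2.5) partially overlaps it — only the 18.37 mm² overlap (of its 199.77 mm²) is removed, clipping the outline — boundary = 48.52 mm; the cylinder at (-2, -0.5) is not intersected at this z (z outside [16.5, 38]); Taking the union: only that combined region is present, so the union is just that shape — boundary = 48.52 mm; (whole slice rotated 50° about Z — lengths, areas and connectivity unchanged). So its perimeter = 48.52 mm. Layer 89 (z = 22.25): the sphere is absent (|z−center|=13.750 > r=8.5); the sphere at (12.5, 2.5) does not reach this height (|z−center|=23.250 > r=10); Taking the first minus the rest: the first operand is absent here, so nothing remains; the r=10.5 cylinder at (-2, -0.5) gives a regular 32-gon of circumradius 10.5 (constant along its height) (perimeter = 2·32·10.500·sin(180°/32) = 65.87 mm); Combining (union): only the r=10.5 cylinder at (-2, -0.5) is present, so the union is just that shape — boundary = 65.87 mm; (rotated 50° about Z; rotation is an isometry so areas/perimeters/island counts are preserved). So its perimeter = 65.87 mm. Layer 89 is larger (65.87 vs 48.52 mm).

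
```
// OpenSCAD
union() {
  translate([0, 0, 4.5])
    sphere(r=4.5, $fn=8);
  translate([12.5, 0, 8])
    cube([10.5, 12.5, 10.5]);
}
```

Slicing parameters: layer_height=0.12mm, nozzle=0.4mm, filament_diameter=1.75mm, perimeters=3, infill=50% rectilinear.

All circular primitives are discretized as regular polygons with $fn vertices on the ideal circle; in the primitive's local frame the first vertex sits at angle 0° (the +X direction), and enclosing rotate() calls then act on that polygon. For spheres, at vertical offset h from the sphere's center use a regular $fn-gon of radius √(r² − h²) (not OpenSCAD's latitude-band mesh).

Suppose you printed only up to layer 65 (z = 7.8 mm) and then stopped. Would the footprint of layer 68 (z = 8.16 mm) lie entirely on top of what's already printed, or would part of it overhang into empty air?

part overhangs

Compare the two slices. At z = 7.8: the sphere: section is a regular 8-gon, circumradius = √(r²−h²) = √(4.5²−3.3²) = 3.059 (area = (8/2)·3.059²·sin(360°/8) = 26.47 mm²); the cube at (12.5, 0) is not intersected at this z (z outside [8, 18.5]); Combining (union): only the r=4.5 sphere is present, so the union is just that shape — area = 26.47 mm². At z = 8.16: the r=4.5 sphere slices to a regular 8-gon of circumradius 2.618 (√(r²−h²) with h=3.66 from center) (area = (8/2)·2.618²·sin(360°/8) = 19.39 mm²); the 10.5×12.5 cube at (12.5, 0) contributes its full rectangle (area 131.25 mm²); Taking the union: the 2 present regions are separate (no shared area or edge), so areas and boundary lengths simply add and each stays a separate island — area = 150.64 mm². Checking containment: at z = 8.16 the cross-section extends beyond the z = 7.8 cross-section by about 131.25 mm².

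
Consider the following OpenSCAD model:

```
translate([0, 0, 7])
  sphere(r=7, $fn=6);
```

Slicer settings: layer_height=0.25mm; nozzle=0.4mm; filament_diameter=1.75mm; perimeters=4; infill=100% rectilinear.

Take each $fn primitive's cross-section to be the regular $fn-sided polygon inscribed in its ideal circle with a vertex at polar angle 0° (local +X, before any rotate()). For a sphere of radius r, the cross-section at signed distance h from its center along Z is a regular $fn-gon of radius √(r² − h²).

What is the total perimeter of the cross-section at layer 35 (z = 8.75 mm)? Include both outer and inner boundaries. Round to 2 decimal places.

40.67 mm

At z = 8.75 mm: the r=7 sphere slices to a regular 6-gon of circumradius 6.778 (√(r²−h²) with h=1.75 from center) (perimeter = 2·6·6.778·sin(180°/6) = 40.67 mm). Overall, the cross-section is a single solid region. Total boundary length (outer) = 40.67 mm.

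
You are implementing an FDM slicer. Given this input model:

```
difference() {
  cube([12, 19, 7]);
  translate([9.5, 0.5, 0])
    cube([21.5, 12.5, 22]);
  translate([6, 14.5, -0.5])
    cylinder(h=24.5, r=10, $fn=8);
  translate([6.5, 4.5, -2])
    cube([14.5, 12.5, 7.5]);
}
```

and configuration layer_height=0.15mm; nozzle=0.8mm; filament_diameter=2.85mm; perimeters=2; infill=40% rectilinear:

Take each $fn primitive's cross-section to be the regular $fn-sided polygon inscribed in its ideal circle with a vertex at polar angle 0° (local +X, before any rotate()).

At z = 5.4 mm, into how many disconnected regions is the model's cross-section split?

At z = 5.4 mm: the cube (footprint 12×19) is included at this height; the cube at (9.5, 0.5) is present — its section is the full 21.5×12.5 rectangle; the r=10 cylinder at (6, 14.5) gives a regular 8-gon of circumradius 10 (constant along its height); the cube at (6.5, 4.5) is present — its section is the full 14.5×12.5 rectangle; Taking the first minus the rest: starting from the 12×19 cube, the 21.5×12.5 cube at (9.5, 0.5) partially overlaps it — only the 31.25 mm² overlap (of its 268.75 mm²) is removed, clipping the outline; the r=10 cylinder at (6, 14.5) partially overlaps it — only the 142.76 mm² overlap (of its 282.84 mm²) is removed, clipping the outline; the 14.5×12.5 cube at (6.5, 4.5) partially overlaps it — only the 2.49 mm² overlap (of its 181.25 mm²) is removed, clipping the outline — 1 connected region. The result has 1 disconnected region.

1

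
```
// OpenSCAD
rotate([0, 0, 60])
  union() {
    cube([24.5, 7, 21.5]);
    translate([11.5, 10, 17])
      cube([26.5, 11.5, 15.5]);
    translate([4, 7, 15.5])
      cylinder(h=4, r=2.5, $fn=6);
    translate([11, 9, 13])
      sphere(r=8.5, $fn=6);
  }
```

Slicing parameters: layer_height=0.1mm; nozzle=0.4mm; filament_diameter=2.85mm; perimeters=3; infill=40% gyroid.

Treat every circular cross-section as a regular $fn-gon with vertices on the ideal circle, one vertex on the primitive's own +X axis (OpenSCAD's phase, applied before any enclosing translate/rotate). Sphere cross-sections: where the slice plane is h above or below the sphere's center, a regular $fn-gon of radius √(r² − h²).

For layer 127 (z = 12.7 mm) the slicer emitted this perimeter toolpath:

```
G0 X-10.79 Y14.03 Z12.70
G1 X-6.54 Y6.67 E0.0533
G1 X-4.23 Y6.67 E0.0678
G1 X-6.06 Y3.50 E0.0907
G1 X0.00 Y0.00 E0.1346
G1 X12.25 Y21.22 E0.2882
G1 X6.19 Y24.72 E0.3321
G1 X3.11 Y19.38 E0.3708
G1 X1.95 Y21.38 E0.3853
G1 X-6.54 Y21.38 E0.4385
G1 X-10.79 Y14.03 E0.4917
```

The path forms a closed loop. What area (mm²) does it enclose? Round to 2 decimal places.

Apply the shoelace formula to the sequence of (X, Y) vertices; enclosed area = 296.85 mm².

296.85 mm²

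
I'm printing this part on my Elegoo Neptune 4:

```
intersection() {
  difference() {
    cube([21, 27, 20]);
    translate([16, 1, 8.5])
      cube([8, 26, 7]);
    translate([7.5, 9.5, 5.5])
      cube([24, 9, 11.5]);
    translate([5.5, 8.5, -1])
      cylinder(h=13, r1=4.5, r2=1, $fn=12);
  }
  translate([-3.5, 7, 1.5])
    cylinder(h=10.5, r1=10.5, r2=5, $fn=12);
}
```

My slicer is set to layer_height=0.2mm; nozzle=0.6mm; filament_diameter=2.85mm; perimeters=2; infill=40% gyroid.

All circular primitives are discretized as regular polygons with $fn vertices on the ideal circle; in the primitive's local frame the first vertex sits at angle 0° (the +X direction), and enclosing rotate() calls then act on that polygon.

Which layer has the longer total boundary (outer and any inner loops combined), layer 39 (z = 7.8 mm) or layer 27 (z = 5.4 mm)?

layer 27 (z = 5.4 mm)

Layer 39 (z = 7.8): the cube is present — its section is the full 21×27 rectangle (perimeter 96.00 mm); the cube at (16, 1) does not reach this height (z outside [8.5, 15.5]); the 24×9 cube at (7.5, 9.5) contributes its full rectangle (perimeter 66.00 mm); the cone at (5.5, 8.5): at t=0.677 of its height the radius interpolates to r₁+(r₂−r₁)t = 2.131, giving a regular 12-gon of that circumradius (perimeter = 2·12·2.131·sin(180°/12) = 13.24 mm); Subtracting the remaining from the first: starting from the 21×27 cube, the 24×9 cube at (7.5, 9.5) partially overlaps it — only the 121.50 mm² overlap (of its 216.00 mm²) is removed, clipping the outline; the cone at (5.5, 8.5) lies wholly inside it (removes its full 13.62 mm² and its 13.24 mm outline becomes a hole wall) — boundary (outer + 1 inner loop) = 136.24 mm; the cone at (-3.5, 7) (r1=10.5→r2=5) has section circumradius 7.200 here — a regular 12-gon (perimeter = 2·12·7.200·sin(180°/12) = 44.72 mm); Keeping only the common overlap: the cone at (-3.5, 7) partially overlaps the result so far; clipping to the common part keeps 30.64 mm² — boundary = 27.64 mm. So its perimeter = 27.64 mm. Layer 27 (z = 5.4): the cube is present — its section is the full 21×27 rectangle (perimeter 96.00 mm); the cube at (16, 1) is absent (z outside [8.5, 15.5]); the cube at (7.5, 9.5) is absent (z outside [5.5, 17]); the cone at (5.5, 8.5) (r1=4.5→r2=1) has section circumradius 2.777 here — a regular 12-gon (perimeter = 2·12·2.777·sin(180°/12) = 17.25 mm); After the difference (first − rest): starting from the 21×27 cube, the cone at (5.5, 8.5) lies wholly inside it (removes its full 23.13 mm² and its 17.25 mm outline becomes a hole wall) — boundary (outer + 1 inner loop) = 113.25 mm; the cone at (-3.5, 7) contributes a regular 12-gon of circumradius 8.457 (interpolated between r1=10.5 and r2=5 at t=0.371) (perimeter = 2·12·8.457·sin(180°/12) = 52.53 mm); Keeping only the common overlap: the cone at (-3.5, 7) partially overlaps that combined region; clipping to the common part keeps 44.66 mm² — boundary = 34.52 mm. So its perimeter = 34.52 mm. Layer 27 is larger (34.52 vs 27.64 mm).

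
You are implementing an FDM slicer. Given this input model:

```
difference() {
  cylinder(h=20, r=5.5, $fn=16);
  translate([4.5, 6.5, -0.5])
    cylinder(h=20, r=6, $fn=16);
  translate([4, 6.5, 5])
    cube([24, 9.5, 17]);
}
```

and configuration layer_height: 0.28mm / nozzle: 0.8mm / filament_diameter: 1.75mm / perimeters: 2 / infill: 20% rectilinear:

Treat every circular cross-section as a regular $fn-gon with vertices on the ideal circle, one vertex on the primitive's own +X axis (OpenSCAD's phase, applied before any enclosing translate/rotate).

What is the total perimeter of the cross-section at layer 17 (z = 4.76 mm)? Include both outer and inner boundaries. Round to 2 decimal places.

34.14 mm

At z = 4.76 mm: the r=5.5 cylinder gives a regular 16-gon of circumradius 5.5 (constant along its height) (perimeter = 2·16·5.500·sin(180°/16) = 34.34 mm); the cylinder at (4.5, 6.5): section is a regular 16-gon, circumradius r=6 (perimeter = 2·16·6.000·sin(180°/16) = 37.46 mm); the cube at (4, 6.5) is not intersected at this z (z outside [5, 22]); After the difference (first − rest): starting from the r=5.5 cylinder, the r=6 cylinder at (4.5, 6.5) partially overlaps it — only the 19.34 mm² overlap (of its 110.21 mm²) is removed, clipping the outline — boundary = 34.14 mm. Overall, the cross-section is a single solid region. Total boundary length (outer) = 34.14 mm.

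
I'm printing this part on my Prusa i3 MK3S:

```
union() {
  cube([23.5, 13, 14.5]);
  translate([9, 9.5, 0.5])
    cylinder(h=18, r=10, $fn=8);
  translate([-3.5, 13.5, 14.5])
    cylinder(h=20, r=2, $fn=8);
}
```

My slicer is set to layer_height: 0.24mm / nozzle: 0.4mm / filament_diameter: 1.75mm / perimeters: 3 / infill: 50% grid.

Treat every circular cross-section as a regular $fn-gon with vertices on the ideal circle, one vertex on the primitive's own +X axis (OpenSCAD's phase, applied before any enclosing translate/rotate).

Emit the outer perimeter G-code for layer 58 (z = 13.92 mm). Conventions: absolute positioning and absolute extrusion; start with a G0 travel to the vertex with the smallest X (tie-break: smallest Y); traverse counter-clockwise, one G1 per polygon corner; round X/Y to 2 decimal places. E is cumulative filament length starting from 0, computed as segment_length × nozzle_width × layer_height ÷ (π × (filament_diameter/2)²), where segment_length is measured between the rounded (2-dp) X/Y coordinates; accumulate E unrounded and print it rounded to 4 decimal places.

At z = 13.92 mm: the cube (footprint 23.5×13) is included at this height; the cylinder at (9, 9.5): section is a regular 8-gon, circumradius r=10; the cylinder at (-3.5, 13.5) does not reach this height (z outside [14.5, 34.5]); Taking the union: the regions partially overlap (shared area 203.33 mm²), so overlapping operands fuse into one piece — 1 connected region. The outline is a single polygon with 15 vertices. Extrusion per mm of travel: 0.4 × 0.24 / (π × 0.875²) = 0.039912. Accumulating E over each segment gives final E = 3.1743.

G0 X-1.00 Y9.50 Z13.92
G1 X0.00 Y7.09 E0.1041
G1 X0.00 Y0.00 E0.3871
G1 X7.79 Y0.00 E0.6980
G1 X9.00 Y-0.50 E0.7503
G1 X10.21 Y0.00 E0.8025
G1 X23.50 Y0.00 E1.3330
G1 X23.50 Y13.00 E1.8518
G1 X17.55 Y13.00 E2.0893
G1 X16.07 Y16.57 E2.2436
G1 X9.00 Y19.50 E2.5490
G1 X1.93 Y16.57 E2.8545
G1 X0.45 Y13.00 E3.0087
G1 X0.00 Y13.00 E3.0267
G1 X0.00 Y11.91 E3.0702
G1 X-1.00 Y9.50 E3.1743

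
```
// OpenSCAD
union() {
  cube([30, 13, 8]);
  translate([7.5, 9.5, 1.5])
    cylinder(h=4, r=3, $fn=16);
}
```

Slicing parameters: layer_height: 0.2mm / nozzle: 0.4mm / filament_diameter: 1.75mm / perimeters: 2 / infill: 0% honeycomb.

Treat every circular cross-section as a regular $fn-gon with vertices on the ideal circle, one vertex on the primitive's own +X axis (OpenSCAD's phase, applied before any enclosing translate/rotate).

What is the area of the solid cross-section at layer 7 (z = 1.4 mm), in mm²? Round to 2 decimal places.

390.00 mm²

At z = 1.4 mm: the cube is present — its section is the full 30×13 rectangle (area 390.00 mm²); the cylinder at (7.5, 9.5) is not intersected at this z (z outside [1.5, 5.5]); Merging all regions: only the 30×13 cube is present, so the union is just that shape — area = 390.00 mm². Overall, the cross-section is a single solid region. Net area = 390.00 mm².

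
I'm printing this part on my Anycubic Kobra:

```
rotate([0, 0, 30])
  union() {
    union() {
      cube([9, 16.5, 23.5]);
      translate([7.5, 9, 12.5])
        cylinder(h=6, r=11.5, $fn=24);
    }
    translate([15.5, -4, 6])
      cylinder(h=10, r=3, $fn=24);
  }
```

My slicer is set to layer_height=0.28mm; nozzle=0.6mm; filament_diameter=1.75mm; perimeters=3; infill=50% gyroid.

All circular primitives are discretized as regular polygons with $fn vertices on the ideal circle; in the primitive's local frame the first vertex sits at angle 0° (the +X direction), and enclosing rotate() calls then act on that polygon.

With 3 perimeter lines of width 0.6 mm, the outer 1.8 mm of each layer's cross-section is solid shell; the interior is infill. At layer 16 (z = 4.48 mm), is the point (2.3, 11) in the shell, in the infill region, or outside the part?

shell

At z = 4.48 mm: the 9×16.5 cube contributes its full rectangle; the cylinder at (7.5, 9) is not intersected at this z (z outside [12.5, 18.5]); Merging all regions: only the 9×16.5 cube is present, so the union is just that shape — 1 connected region; the cylinder at (15.5, -4) is not intersected at this z (z outside [6, 16]); Combining (union): only the result so far is present, so the union is just that shape — 1 connected region; (rotated 30° about Z; rotation is an isometry so areas/perimeters/island counts are preserved). Overall, the cross-section is a single solid region. Undo the 30° rotation: the query point maps to (7.492, 8.376) in the un-rotated model frame. The nearest boundary edge runs (9.00, 0.00)→(9.00, 16.50); distance from the point to it = 1.51 mm. The point is inside the cross-section, 1.51 mm from the nearest boundary — within the 1.8 mm shell band (3 × 0.6).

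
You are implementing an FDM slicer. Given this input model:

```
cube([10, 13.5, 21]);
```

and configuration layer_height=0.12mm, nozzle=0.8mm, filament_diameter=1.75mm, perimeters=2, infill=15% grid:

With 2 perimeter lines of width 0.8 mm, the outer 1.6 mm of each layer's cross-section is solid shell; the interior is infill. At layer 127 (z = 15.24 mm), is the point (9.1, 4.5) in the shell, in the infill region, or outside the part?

At z = 15.24 mm: the cube is present — its section is the full 10×13.5 rectangle. Overall, the cross-section is a single solid region. The nearest boundary edge runs (10.00, 0.00)→(10.00, 13.50); distance from the point to it = 0.90 mm. The point is inside the cross-section, 0.90 mm from the nearest boundary — within the 1.6 mm shell band (2 × 0.8).

shell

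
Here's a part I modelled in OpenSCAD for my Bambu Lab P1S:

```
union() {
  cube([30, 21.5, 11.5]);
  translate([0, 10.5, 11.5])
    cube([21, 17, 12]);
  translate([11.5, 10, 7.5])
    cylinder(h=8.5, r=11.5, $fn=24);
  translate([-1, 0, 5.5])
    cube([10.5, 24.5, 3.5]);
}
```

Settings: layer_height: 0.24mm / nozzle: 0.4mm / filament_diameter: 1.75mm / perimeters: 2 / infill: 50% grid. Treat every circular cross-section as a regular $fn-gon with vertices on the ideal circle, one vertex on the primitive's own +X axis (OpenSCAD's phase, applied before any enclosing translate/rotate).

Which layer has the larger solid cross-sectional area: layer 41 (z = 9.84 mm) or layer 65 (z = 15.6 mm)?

Layer 41 (z = 9.84): the 30×21.5 cube contributes its full rectangle (area 645.00 mm²); the cube at (0, 10.5) is not intersected at this z (z outside [11.5, 23.5]); the r=11.5 cylinder at (11.5, 10) contributes a regular 24-gon of circumradius 11.5 (area = (24/2)·11.500²·sin(360°/24) = 410.75 mm²); the cube at (-1, 0) does not reach this height (z outside [5.5, 9]); Combining (union): the regions partially overlap — summed areas 1055.75 mm² minus the doubly-counted overlap 400.02 mm² gives 655.73 mm² — area = 655.73 mm². So its area = 655.73 mm². Layer 65 (z = 15.6): the cube is absent (z outside [0, 11.5]); the cube at (0, 10.5) is present — its section is the full 21×17 rectangle (area 357.00 mm²); the cylinder at (11.5, 10): section is a regular 24-gon, circumradius r=11.5 (area = (24/2)·11.500²·sin(360°/24) = 410.75 mm²); the cube at (-1, 0) is absent (z outside [5.5, 9]); Taking the union: the regions partially overlap — summed areas 767.75 mm² minus the doubly-counted overlap 186.52 mm² gives 581.23 mm² — area = 581.23 mm². So its area = 581.23 mm². Layer 41 is larger (655.73 vs 581.23 mm²).

layer 41 (z = 9.84 mm)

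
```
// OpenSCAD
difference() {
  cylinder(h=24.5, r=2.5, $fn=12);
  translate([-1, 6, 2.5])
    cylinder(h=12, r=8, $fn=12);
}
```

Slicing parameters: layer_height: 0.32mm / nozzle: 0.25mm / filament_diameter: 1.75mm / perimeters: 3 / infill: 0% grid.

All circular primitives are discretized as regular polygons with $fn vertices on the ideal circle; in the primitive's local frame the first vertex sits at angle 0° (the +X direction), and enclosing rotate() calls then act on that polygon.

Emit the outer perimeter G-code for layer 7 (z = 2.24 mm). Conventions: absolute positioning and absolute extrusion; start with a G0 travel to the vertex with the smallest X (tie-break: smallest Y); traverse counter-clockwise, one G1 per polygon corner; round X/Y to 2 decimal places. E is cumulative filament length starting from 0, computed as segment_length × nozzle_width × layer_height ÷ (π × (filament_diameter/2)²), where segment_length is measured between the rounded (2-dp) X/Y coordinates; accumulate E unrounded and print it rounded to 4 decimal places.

G0 X-2.50 Y0.00 Z2.24
G1 X-2.17 Y-1.25 E0.0430
G1 X-1.25 Y-2.17 E0.0863
G1 X0.00 Y-2.50 E0.1293
G1 X1.25 Y-2.17 E0.1723
G1 X2.17 Y-1.25 E0.2155
G1 X2.50 Y0.00 E0.2585
G1 X2.17 Y1.25 E0.3015
G1 X1.25 Y2.17 E0.3448
G1 X0.00 Y2.50 E0.3878
G1 X-1.25 Y2.17 E0.4308
G1 X-2.17 Y1.25 E0.4741
G1 X-2.50 Y0.00 E0.5171

At z = 2.24 mm: the r=2.5 cylinder gives a regular 12-gon of circumradius 2.5 (constant along its height); the cylinder at (-1, 6) does not reach this height (z outside [2.5, 14.5]); Subtracting the remaining from the first: none of the subtracted shapes is present at this height, so the r=2.5 cylinder is unchanged — 1 connected region. The outline is a single polygon with 12 vertices. Extrusion per mm of travel: 0.25 × 0.32 / (π × 0.875²) = 0.033260. Accumulating E over each segment gives final E = 0.5171.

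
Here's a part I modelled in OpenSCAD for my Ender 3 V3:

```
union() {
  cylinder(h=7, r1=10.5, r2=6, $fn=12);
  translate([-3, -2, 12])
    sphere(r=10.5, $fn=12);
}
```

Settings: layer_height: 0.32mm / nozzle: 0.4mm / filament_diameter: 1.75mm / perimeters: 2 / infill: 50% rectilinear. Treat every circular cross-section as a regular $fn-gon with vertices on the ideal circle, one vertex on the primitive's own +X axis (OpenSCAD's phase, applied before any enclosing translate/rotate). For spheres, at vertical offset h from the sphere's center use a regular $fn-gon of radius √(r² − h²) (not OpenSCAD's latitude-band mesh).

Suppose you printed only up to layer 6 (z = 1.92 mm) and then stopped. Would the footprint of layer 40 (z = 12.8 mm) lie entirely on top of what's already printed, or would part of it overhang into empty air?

part overhangs

Compare the two slices. At z = 1.92: the cone (r1=10.5→r2=6) has section circumradius 9.266 here — a regular 12-gon (area = (12/2)·9.266²·sin(360°/12) = 257.56 mm²); the r=10.5 sphere at (-3, -2) contributes a regular 12-gon of circumradius √(10.5²−10.08²) = 2.940 (area = (12/2)·2.940²·sin(360°/12) = 25.93 mm²); Merging all regions: the r=10.5 sphere at (-3, -2) lies entirely inside the cone, so the union is just the cone — area = 257.56 mm². At z = 12.8: the cone is not intersected at this z (z outside [0, 7]); the r=10.5 sphere at (-3, -2) contributes a regular 12-gon of circumradius √(10.5²−0.8²) = 10.469 (area = (12/2)·10.469²·sin(360°/12) = 328.83 mm²); Combining (union): only the r=10.5 sphere at (-3, -2) is present, so the union is just that shape — area = 328.83 mm². Checking containment: at z = 12.8 the cross-section extends beyond the z = 1.92 cross-section by about 108.44 mm².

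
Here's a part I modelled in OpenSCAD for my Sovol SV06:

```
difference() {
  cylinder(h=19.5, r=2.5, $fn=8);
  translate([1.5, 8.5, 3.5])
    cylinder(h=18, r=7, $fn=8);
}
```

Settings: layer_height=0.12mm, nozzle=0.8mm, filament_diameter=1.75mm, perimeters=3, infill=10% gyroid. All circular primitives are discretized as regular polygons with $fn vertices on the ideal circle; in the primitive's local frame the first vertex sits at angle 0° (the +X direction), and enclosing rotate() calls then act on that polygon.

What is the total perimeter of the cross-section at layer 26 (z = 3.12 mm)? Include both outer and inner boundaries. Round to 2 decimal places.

At z = 3.12 mm: the r=2.5 cylinder gives a regular 8-gon of circumradius 2.5 (constant along its height) (perimeter = 2·8·2.500·sin(180°/8) = 15.31 mm); the cylinder at (1.5, 8.5) does not reach this height (z outside [3.5, 21.5]); Subtracting the remaining from the first: none of the subtracted shapes is present at this height, so the r=2.5 cylinder is unchanged — boundary = 15.31 mm. Overall, the cross-section is a single solid region. Total boundary length (outer) = 15.31 mm.

15.31 mm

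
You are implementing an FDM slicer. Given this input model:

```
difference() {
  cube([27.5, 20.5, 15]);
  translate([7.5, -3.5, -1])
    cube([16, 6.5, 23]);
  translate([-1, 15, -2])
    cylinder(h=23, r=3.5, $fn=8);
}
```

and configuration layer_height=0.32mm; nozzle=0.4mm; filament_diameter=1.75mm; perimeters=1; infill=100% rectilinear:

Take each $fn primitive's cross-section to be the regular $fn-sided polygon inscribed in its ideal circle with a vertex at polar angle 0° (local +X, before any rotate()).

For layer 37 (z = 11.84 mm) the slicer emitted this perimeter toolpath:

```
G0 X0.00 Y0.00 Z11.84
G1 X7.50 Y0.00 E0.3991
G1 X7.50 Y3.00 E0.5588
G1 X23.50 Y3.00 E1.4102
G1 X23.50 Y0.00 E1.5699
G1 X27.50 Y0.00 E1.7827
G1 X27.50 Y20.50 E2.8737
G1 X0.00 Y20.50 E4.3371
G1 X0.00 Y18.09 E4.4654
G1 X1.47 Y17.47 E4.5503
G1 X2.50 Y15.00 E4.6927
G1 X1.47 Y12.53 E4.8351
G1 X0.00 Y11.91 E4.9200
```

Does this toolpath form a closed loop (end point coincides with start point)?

Start point (G0): (0.00, 0.00). End point (last G1): the path does not return to the start — open.

no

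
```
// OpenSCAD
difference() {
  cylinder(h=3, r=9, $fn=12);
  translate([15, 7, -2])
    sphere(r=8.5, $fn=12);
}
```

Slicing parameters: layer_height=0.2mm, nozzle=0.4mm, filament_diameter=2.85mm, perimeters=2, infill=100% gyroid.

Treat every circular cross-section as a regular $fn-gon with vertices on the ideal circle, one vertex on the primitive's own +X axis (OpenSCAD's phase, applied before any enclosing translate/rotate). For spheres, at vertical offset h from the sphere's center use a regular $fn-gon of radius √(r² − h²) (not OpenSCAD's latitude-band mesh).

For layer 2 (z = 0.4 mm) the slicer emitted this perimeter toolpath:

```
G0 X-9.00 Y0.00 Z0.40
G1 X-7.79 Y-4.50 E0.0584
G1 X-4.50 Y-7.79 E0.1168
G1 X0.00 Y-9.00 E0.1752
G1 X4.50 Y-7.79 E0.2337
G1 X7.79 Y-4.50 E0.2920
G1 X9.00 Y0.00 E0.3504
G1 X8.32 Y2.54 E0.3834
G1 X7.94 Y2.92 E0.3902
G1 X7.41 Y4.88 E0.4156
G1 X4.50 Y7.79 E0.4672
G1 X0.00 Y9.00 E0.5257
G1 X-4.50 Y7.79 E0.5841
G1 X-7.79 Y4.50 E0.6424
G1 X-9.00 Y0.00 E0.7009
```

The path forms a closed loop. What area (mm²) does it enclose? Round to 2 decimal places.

242.33 mm²

Apply the shoelace formula to the sequence of (X, Y) vertices; enclosed area = 242.33 mm².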